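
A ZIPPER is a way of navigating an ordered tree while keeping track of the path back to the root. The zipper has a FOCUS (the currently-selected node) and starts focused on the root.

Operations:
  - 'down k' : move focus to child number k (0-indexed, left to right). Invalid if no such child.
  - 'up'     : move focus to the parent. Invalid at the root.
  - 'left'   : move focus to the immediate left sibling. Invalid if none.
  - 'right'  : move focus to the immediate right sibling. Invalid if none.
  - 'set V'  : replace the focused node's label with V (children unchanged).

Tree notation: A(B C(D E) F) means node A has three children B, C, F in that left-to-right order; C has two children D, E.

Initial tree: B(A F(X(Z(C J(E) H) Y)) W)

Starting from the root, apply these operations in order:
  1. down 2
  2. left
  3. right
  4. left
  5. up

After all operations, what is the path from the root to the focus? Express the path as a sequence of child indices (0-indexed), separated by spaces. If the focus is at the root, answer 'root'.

Step 1 (down 2): focus=W path=2 depth=1 children=[] left=['A', 'F'] right=[] parent=B
Step 2 (left): focus=F path=1 depth=1 children=['X'] left=['A'] right=['W'] parent=B
Step 3 (right): focus=W path=2 depth=1 children=[] left=['A', 'F'] right=[] parent=B
Step 4 (left): focus=F path=1 depth=1 children=['X'] left=['A'] right=['W'] parent=B
Step 5 (up): focus=B path=root depth=0 children=['A', 'F', 'W'] (at root)

Answer: root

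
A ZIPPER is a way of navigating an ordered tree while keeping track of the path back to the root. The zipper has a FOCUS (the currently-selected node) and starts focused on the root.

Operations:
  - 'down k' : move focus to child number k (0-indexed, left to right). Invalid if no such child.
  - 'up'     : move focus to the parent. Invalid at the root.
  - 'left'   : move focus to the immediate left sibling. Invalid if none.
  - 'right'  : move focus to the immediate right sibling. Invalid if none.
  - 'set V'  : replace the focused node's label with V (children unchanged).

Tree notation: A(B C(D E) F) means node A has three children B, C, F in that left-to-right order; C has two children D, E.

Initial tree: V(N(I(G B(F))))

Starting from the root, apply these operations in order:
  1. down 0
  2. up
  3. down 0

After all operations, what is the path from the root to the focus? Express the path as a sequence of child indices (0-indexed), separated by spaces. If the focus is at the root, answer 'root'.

Answer: 0

Derivation:
Step 1 (down 0): focus=N path=0 depth=1 children=['I'] left=[] right=[] parent=V
Step 2 (up): focus=V path=root depth=0 children=['N'] (at root)
Step 3 (down 0): focus=N path=0 depth=1 children=['I'] left=[] right=[] parent=V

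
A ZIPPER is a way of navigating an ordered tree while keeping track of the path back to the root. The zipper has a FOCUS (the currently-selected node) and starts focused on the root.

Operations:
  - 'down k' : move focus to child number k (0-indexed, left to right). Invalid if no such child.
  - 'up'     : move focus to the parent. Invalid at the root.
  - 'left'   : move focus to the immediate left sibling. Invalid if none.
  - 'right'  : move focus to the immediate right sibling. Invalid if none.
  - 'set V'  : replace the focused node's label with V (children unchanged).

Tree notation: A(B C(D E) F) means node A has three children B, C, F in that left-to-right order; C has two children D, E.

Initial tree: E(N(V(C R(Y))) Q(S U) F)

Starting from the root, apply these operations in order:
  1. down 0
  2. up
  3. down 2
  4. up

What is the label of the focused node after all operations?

Answer: E

Derivation:
Step 1 (down 0): focus=N path=0 depth=1 children=['V'] left=[] right=['Q', 'F'] parent=E
Step 2 (up): focus=E path=root depth=0 children=['N', 'Q', 'F'] (at root)
Step 3 (down 2): focus=F path=2 depth=1 children=[] left=['N', 'Q'] right=[] parent=E
Step 4 (up): focus=E path=root depth=0 children=['N', 'Q', 'F'] (at root)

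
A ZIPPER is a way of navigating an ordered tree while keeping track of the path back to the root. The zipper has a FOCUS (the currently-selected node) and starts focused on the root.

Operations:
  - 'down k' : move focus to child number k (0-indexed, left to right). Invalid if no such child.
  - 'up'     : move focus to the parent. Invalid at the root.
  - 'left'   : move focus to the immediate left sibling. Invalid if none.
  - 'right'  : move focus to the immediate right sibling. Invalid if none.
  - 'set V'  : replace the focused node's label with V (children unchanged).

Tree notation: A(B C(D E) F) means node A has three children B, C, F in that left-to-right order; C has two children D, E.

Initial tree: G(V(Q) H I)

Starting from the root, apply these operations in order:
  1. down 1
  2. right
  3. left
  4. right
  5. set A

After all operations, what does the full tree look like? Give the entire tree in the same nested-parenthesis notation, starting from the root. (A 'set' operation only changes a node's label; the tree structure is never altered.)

Answer: G(V(Q) H A)

Derivation:
Step 1 (down 1): focus=H path=1 depth=1 children=[] left=['V'] right=['I'] parent=G
Step 2 (right): focus=I path=2 depth=1 children=[] left=['V', 'H'] right=[] parent=G
Step 3 (left): focus=H path=1 depth=1 children=[] left=['V'] right=['I'] parent=G
Step 4 (right): focus=I path=2 depth=1 children=[] left=['V', 'H'] right=[] parent=G
Step 5 (set A): focus=A path=2 depth=1 children=[] left=['V', 'H'] right=[] parent=G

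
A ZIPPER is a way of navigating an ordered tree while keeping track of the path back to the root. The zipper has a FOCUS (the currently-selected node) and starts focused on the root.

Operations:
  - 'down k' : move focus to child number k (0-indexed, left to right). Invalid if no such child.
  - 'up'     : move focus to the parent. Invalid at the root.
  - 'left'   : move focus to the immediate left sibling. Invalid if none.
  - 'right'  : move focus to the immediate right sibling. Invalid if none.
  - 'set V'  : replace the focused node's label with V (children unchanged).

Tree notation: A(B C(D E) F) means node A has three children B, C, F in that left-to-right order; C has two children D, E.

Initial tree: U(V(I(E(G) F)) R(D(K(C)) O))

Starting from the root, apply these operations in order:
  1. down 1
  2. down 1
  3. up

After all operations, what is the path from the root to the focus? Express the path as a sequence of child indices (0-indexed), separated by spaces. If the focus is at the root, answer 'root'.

Answer: 1

Derivation:
Step 1 (down 1): focus=R path=1 depth=1 children=['D', 'O'] left=['V'] right=[] parent=U
Step 2 (down 1): focus=O path=1/1 depth=2 children=[] left=['D'] right=[] parent=R
Step 3 (up): focus=R path=1 depth=1 children=['D', 'O'] left=['V'] right=[] parent=U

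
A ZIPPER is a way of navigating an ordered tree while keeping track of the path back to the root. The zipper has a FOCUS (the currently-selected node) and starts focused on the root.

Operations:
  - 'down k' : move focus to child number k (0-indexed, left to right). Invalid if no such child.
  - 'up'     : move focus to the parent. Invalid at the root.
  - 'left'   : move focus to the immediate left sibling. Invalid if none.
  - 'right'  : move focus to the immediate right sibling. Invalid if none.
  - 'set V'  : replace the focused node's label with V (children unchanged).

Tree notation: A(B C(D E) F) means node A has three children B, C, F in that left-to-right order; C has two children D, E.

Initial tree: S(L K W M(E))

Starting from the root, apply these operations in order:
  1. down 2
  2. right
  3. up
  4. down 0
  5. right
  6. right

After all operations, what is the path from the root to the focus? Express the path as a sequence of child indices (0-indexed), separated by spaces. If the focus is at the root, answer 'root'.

Answer: 2

Derivation:
Step 1 (down 2): focus=W path=2 depth=1 children=[] left=['L', 'K'] right=['M'] parent=S
Step 2 (right): focus=M path=3 depth=1 children=['E'] left=['L', 'K', 'W'] right=[] parent=S
Step 3 (up): focus=S path=root depth=0 children=['L', 'K', 'W', 'M'] (at root)
Step 4 (down 0): focus=L path=0 depth=1 children=[] left=[] right=['K', 'W', 'M'] parent=S
Step 5 (right): focus=K path=1 depth=1 children=[] left=['L'] right=['W', 'M'] parent=S
Step 6 (right): focus=W path=2 depth=1 children=[] left=['L', 'K'] right=['M'] parent=S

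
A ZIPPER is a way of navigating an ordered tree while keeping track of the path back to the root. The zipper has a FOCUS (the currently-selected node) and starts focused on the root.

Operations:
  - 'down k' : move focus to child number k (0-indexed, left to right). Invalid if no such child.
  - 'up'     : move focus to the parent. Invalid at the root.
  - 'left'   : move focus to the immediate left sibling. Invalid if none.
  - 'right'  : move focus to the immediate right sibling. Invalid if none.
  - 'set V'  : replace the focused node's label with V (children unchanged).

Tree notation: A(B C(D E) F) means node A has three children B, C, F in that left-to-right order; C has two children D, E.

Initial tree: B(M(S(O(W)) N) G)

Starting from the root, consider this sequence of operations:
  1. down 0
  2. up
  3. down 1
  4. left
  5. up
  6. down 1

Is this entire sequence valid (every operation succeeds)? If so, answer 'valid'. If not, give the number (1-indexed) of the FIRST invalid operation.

Step 1 (down 0): focus=M path=0 depth=1 children=['S', 'N'] left=[] right=['G'] parent=B
Step 2 (up): focus=B path=root depth=0 children=['M', 'G'] (at root)
Step 3 (down 1): focus=G path=1 depth=1 children=[] left=['M'] right=[] parent=B
Step 4 (left): focus=M path=0 depth=1 children=['S', 'N'] left=[] right=['G'] parent=B
Step 5 (up): focus=B path=root depth=0 children=['M', 'G'] (at root)
Step 6 (down 1): focus=G path=1 depth=1 children=[] left=['M'] right=[] parent=B

Answer: valid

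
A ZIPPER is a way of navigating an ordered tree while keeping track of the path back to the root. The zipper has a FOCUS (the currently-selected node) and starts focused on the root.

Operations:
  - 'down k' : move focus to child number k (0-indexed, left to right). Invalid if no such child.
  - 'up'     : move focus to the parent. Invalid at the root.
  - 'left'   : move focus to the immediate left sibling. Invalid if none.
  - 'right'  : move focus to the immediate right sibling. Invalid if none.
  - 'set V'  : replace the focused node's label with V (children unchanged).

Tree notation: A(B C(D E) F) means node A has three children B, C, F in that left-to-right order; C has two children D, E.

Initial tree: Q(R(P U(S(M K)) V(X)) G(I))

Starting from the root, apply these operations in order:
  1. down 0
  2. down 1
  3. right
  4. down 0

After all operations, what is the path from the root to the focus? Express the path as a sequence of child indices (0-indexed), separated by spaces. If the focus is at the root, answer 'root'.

Step 1 (down 0): focus=R path=0 depth=1 children=['P', 'U', 'V'] left=[] right=['G'] parent=Q
Step 2 (down 1): focus=U path=0/1 depth=2 children=['S'] left=['P'] right=['V'] parent=R
Step 3 (right): focus=V path=0/2 depth=2 children=['X'] left=['P', 'U'] right=[] parent=R
Step 4 (down 0): focus=X path=0/2/0 depth=3 children=[] left=[] right=[] parent=V

Answer: 0 2 0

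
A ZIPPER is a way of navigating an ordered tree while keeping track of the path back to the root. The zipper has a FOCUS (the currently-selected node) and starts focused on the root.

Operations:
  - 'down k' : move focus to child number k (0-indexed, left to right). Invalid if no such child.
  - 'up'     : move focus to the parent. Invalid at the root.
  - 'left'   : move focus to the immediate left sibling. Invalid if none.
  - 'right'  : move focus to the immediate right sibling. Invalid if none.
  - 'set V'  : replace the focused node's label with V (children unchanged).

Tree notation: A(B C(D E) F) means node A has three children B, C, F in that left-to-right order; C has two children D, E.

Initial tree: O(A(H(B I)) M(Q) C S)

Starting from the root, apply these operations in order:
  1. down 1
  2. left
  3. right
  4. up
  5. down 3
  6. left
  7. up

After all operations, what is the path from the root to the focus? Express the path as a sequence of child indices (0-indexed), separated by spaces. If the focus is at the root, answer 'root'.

Answer: root

Derivation:
Step 1 (down 1): focus=M path=1 depth=1 children=['Q'] left=['A'] right=['C', 'S'] parent=O
Step 2 (left): focus=A path=0 depth=1 children=['H'] left=[] right=['M', 'C', 'S'] parent=O
Step 3 (right): focus=M path=1 depth=1 children=['Q'] left=['A'] right=['C', 'S'] parent=O
Step 4 (up): focus=O path=root depth=0 children=['A', 'M', 'C', 'S'] (at root)
Step 5 (down 3): focus=S path=3 depth=1 children=[] left=['A', 'M', 'C'] right=[] parent=O
Step 6 (left): focus=C path=2 depth=1 children=[] left=['A', 'M'] right=['S'] parent=O
Step 7 (up): focus=O path=root depth=0 children=['A', 'M', 'C', 'S'] (at root)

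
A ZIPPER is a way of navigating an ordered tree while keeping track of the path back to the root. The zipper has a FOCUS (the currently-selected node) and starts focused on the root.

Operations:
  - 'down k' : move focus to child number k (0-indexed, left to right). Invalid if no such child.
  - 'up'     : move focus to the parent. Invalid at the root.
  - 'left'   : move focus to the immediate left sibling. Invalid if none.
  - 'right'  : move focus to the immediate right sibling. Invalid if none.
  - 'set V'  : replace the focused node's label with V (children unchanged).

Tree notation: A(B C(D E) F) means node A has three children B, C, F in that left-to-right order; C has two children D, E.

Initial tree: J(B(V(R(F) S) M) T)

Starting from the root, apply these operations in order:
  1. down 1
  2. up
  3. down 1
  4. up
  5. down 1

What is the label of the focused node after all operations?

Answer: T

Derivation:
Step 1 (down 1): focus=T path=1 depth=1 children=[] left=['B'] right=[] parent=J
Step 2 (up): focus=J path=root depth=0 children=['B', 'T'] (at root)
Step 3 (down 1): focus=T path=1 depth=1 children=[] left=['B'] right=[] parent=J
Step 4 (up): focus=J path=root depth=0 children=['B', 'T'] (at root)
Step 5 (down 1): focus=T path=1 depth=1 children=[] left=['B'] right=[] parent=J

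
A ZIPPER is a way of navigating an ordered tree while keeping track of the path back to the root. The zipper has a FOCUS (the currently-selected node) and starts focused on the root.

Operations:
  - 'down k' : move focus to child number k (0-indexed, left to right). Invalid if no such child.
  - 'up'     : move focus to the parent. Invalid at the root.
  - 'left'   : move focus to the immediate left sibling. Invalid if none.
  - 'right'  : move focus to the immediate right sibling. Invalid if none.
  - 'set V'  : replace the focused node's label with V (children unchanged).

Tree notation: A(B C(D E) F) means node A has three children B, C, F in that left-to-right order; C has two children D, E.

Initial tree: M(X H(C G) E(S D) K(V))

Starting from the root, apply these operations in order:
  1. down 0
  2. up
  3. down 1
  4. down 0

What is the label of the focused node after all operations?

Answer: C

Derivation:
Step 1 (down 0): focus=X path=0 depth=1 children=[] left=[] right=['H', 'E', 'K'] parent=M
Step 2 (up): focus=M path=root depth=0 children=['X', 'H', 'E', 'K'] (at root)
Step 3 (down 1): focus=H path=1 depth=1 children=['C', 'G'] left=['X'] right=['E', 'K'] parent=M
Step 4 (down 0): focus=C path=1/0 depth=2 children=[] left=[] right=['G'] parent=H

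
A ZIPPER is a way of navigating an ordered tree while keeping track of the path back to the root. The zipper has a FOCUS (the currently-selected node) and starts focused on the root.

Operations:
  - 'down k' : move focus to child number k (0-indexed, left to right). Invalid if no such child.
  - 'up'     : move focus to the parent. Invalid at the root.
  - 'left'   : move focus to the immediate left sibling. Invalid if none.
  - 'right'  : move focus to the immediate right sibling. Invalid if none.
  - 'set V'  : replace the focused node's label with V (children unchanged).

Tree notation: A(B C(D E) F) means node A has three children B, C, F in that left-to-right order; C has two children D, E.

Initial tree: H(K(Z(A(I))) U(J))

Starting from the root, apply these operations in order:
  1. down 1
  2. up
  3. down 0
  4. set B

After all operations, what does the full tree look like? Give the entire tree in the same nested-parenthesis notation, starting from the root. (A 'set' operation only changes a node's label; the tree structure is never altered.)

Step 1 (down 1): focus=U path=1 depth=1 children=['J'] left=['K'] right=[] parent=H
Step 2 (up): focus=H path=root depth=0 children=['K', 'U'] (at root)
Step 3 (down 0): focus=K path=0 depth=1 children=['Z'] left=[] right=['U'] parent=H
Step 4 (set B): focus=B path=0 depth=1 children=['Z'] left=[] right=['U'] parent=H

Answer: H(B(Z(A(I))) U(J))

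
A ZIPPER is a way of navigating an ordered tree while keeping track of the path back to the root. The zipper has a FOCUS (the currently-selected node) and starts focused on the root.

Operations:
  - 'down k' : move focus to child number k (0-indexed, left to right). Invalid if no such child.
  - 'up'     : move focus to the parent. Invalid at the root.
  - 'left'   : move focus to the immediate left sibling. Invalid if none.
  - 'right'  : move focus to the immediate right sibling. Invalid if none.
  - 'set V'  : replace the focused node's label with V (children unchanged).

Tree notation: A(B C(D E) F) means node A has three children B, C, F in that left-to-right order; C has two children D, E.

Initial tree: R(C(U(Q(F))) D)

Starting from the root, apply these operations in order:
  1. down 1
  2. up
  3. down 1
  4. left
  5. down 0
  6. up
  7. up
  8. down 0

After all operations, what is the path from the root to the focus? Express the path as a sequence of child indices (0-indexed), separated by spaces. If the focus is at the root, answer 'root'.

Answer: 0

Derivation:
Step 1 (down 1): focus=D path=1 depth=1 children=[] left=['C'] right=[] parent=R
Step 2 (up): focus=R path=root depth=0 children=['C', 'D'] (at root)
Step 3 (down 1): focus=D path=1 depth=1 children=[] left=['C'] right=[] parent=R
Step 4 (left): focus=C path=0 depth=1 children=['U'] left=[] right=['D'] parent=R
Step 5 (down 0): focus=U path=0/0 depth=2 children=['Q'] left=[] right=[] parent=C
Step 6 (up): focus=C path=0 depth=1 children=['U'] left=[] right=['D'] parent=R
Step 7 (up): focus=R path=root depth=0 children=['C', 'D'] (at root)
Step 8 (down 0): focus=C path=0 depth=1 children=['U'] left=[] right=['D'] parent=R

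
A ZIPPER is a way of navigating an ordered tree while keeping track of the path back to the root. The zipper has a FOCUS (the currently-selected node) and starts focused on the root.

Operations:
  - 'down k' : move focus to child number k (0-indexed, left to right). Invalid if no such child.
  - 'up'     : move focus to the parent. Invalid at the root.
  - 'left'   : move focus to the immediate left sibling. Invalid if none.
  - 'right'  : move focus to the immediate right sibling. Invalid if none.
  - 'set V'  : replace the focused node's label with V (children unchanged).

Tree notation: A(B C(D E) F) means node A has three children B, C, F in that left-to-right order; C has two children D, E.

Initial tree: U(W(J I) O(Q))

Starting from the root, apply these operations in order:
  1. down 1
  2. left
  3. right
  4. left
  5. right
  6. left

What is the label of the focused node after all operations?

Step 1 (down 1): focus=O path=1 depth=1 children=['Q'] left=['W'] right=[] parent=U
Step 2 (left): focus=W path=0 depth=1 children=['J', 'I'] left=[] right=['O'] parent=U
Step 3 (right): focus=O path=1 depth=1 children=['Q'] left=['W'] right=[] parent=U
Step 4 (left): focus=W path=0 depth=1 children=['J', 'I'] left=[] right=['O'] parent=U
Step 5 (right): focus=O path=1 depth=1 children=['Q'] left=['W'] right=[] parent=U
Step 6 (left): focus=W path=0 depth=1 children=['J', 'I'] left=[] right=['O'] parent=U

Answer: W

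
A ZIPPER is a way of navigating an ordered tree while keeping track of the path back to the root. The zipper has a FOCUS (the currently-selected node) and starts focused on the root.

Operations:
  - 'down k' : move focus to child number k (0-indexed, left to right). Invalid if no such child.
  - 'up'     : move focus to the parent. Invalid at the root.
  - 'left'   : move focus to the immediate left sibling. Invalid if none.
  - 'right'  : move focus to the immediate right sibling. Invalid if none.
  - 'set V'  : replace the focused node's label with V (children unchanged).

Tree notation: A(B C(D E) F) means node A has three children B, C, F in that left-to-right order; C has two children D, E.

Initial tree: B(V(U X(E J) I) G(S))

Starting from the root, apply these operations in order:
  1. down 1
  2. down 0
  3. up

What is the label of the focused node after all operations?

Step 1 (down 1): focus=G path=1 depth=1 children=['S'] left=['V'] right=[] parent=B
Step 2 (down 0): focus=S path=1/0 depth=2 children=[] left=[] right=[] parent=G
Step 3 (up): focus=G path=1 depth=1 children=['S'] left=['V'] right=[] parent=B

Answer: G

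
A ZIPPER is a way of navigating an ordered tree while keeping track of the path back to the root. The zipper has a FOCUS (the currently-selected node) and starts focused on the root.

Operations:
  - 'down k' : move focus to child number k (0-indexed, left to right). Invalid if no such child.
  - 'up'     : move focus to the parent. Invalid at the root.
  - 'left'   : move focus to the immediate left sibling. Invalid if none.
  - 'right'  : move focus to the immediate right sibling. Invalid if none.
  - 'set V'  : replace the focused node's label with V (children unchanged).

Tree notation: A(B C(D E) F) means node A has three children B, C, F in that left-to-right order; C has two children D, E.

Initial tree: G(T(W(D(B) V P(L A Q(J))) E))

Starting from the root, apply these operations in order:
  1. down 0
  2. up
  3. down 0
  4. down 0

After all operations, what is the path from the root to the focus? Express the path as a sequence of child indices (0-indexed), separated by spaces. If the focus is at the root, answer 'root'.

Answer: 0 0

Derivation:
Step 1 (down 0): focus=T path=0 depth=1 children=['W', 'E'] left=[] right=[] parent=G
Step 2 (up): focus=G path=root depth=0 children=['T'] (at root)
Step 3 (down 0): focus=T path=0 depth=1 children=['W', 'E'] left=[] right=[] parent=G
Step 4 (down 0): focus=W path=0/0 depth=2 children=['D', 'V', 'P'] left=[] right=['E'] parent=T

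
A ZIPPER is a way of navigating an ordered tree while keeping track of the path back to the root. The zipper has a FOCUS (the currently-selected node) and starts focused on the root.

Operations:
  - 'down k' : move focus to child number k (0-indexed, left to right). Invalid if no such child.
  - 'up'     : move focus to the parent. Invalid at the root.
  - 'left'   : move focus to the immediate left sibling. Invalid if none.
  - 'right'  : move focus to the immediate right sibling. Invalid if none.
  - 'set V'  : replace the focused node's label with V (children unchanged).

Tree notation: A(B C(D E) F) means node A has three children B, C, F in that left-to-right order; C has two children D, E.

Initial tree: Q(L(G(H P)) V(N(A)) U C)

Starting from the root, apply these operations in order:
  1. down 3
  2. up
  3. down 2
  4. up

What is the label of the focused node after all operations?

Step 1 (down 3): focus=C path=3 depth=1 children=[] left=['L', 'V', 'U'] right=[] parent=Q
Step 2 (up): focus=Q path=root depth=0 children=['L', 'V', 'U', 'C'] (at root)
Step 3 (down 2): focus=U path=2 depth=1 children=[] left=['L', 'V'] right=['C'] parent=Q
Step 4 (up): focus=Q path=root depth=0 children=['L', 'V', 'U', 'C'] (at root)

Answer: Q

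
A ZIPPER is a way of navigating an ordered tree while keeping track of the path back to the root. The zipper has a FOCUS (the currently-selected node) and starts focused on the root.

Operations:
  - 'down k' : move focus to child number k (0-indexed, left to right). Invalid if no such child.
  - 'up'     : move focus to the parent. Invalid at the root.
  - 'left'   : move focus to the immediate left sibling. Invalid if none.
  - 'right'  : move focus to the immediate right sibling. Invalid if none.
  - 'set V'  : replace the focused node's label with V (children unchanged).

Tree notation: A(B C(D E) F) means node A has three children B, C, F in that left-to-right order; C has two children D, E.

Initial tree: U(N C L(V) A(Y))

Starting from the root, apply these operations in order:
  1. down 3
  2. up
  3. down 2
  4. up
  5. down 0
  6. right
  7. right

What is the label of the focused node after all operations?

Step 1 (down 3): focus=A path=3 depth=1 children=['Y'] left=['N', 'C', 'L'] right=[] parent=U
Step 2 (up): focus=U path=root depth=0 children=['N', 'C', 'L', 'A'] (at root)
Step 3 (down 2): focus=L path=2 depth=1 children=['V'] left=['N', 'C'] right=['A'] parent=U
Step 4 (up): focus=U path=root depth=0 children=['N', 'C', 'L', 'A'] (at root)
Step 5 (down 0): focus=N path=0 depth=1 children=[] left=[] right=['C', 'L', 'A'] parent=U
Step 6 (right): focus=C path=1 depth=1 children=[] left=['N'] right=['L', 'A'] parent=U
Step 7 (right): focus=L path=2 depth=1 children=['V'] left=['N', 'C'] right=['A'] parent=U

Answer: L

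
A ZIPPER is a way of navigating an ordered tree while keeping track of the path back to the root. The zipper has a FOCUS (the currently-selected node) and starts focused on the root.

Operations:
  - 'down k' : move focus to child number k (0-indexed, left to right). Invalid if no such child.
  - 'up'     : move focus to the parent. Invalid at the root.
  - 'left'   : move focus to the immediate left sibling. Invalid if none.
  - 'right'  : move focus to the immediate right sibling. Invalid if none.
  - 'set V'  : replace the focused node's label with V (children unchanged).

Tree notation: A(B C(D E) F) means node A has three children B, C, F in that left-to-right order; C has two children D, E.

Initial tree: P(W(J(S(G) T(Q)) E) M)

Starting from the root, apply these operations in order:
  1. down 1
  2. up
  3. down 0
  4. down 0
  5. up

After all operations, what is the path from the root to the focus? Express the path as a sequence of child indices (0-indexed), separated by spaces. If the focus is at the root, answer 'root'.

Step 1 (down 1): focus=M path=1 depth=1 children=[] left=['W'] right=[] parent=P
Step 2 (up): focus=P path=root depth=0 children=['W', 'M'] (at root)
Step 3 (down 0): focus=W path=0 depth=1 children=['J', 'E'] left=[] right=['M'] parent=P
Step 4 (down 0): focus=J path=0/0 depth=2 children=['S', 'T'] left=[] right=['E'] parent=W
Step 5 (up): focus=W path=0 depth=1 children=['J', 'E'] left=[] right=['M'] parent=P

Answer: 0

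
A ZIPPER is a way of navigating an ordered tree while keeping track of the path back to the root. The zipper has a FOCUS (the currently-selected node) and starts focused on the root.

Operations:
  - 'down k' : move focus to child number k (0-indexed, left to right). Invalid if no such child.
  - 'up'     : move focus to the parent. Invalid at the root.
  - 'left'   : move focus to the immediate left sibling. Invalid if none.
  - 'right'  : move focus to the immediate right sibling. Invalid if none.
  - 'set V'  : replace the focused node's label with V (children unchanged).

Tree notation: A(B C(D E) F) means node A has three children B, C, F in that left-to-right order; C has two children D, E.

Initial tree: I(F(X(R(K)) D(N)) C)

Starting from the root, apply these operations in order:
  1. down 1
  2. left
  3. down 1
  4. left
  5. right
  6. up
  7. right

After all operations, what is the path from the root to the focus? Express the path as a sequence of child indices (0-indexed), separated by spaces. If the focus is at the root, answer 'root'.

Answer: 1

Derivation:
Step 1 (down 1): focus=C path=1 depth=1 children=[] left=['F'] right=[] parent=I
Step 2 (left): focus=F path=0 depth=1 children=['X', 'D'] left=[] right=['C'] parent=I
Step 3 (down 1): focus=D path=0/1 depth=2 children=['N'] left=['X'] right=[] parent=F
Step 4 (left): focus=X path=0/0 depth=2 children=['R'] left=[] right=['D'] parent=F
Step 5 (right): focus=D path=0/1 depth=2 children=['N'] left=['X'] right=[] parent=F
Step 6 (up): focus=F path=0 depth=1 children=['X', 'D'] left=[] right=['C'] parent=I
Step 7 (right): focus=C path=1 depth=1 children=[] left=['F'] right=[] parent=I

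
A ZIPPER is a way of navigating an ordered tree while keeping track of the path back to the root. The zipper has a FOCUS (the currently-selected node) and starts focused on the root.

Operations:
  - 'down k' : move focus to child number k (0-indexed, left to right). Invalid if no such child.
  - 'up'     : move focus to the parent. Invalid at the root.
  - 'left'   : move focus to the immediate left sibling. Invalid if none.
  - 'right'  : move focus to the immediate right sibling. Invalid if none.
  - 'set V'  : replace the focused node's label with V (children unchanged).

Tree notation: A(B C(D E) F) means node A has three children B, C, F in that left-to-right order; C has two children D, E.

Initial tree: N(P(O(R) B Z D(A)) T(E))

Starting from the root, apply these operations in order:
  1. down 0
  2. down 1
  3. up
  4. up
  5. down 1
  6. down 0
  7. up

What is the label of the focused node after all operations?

Answer: T

Derivation:
Step 1 (down 0): focus=P path=0 depth=1 children=['O', 'B', 'Z', 'D'] left=[] right=['T'] parent=N
Step 2 (down 1): focus=B path=0/1 depth=2 children=[] left=['O'] right=['Z', 'D'] parent=P
Step 3 (up): focus=P path=0 depth=1 children=['O', 'B', 'Z', 'D'] left=[] right=['T'] parent=N
Step 4 (up): focus=N path=root depth=0 children=['P', 'T'] (at root)
Step 5 (down 1): focus=T path=1 depth=1 children=['E'] left=['P'] right=[] parent=N
Step 6 (down 0): focus=E path=1/0 depth=2 children=[] left=[] right=[] parent=T
Step 7 (up): focus=T path=1 depth=1 children=['E'] left=['P'] right=[] parent=N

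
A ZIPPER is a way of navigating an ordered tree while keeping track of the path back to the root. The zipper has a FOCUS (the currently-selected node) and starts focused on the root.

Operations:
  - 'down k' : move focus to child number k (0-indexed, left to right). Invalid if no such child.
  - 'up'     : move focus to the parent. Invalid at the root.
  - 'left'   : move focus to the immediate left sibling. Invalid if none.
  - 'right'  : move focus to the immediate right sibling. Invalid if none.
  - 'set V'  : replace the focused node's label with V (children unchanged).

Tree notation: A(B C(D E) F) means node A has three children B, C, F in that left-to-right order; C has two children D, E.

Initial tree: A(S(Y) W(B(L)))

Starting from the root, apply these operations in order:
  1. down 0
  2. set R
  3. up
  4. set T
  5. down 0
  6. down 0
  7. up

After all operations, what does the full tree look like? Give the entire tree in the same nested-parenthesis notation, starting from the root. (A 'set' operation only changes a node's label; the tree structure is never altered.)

Answer: T(R(Y) W(B(L)))

Derivation:
Step 1 (down 0): focus=S path=0 depth=1 children=['Y'] left=[] right=['W'] parent=A
Step 2 (set R): focus=R path=0 depth=1 children=['Y'] left=[] right=['W'] parent=A
Step 3 (up): focus=A path=root depth=0 children=['R', 'W'] (at root)
Step 4 (set T): focus=T path=root depth=0 children=['R', 'W'] (at root)
Step 5 (down 0): focus=R path=0 depth=1 children=['Y'] left=[] right=['W'] parent=T
Step 6 (down 0): focus=Y path=0/0 depth=2 children=[] left=[] right=[] parent=R
Step 7 (up): focus=R path=0 depth=1 children=['Y'] left=[] right=['W'] parent=T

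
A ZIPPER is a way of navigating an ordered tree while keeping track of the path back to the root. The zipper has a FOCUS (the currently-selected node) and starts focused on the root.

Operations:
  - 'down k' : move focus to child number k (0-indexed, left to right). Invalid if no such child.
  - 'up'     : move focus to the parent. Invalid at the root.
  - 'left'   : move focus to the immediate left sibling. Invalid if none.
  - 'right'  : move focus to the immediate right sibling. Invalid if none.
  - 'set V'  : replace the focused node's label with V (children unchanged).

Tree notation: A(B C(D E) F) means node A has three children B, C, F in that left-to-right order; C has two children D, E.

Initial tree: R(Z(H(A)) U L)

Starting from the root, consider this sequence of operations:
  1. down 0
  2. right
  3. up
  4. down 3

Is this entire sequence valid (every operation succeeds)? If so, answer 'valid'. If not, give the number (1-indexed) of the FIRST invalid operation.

Step 1 (down 0): focus=Z path=0 depth=1 children=['H'] left=[] right=['U', 'L'] parent=R
Step 2 (right): focus=U path=1 depth=1 children=[] left=['Z'] right=['L'] parent=R
Step 3 (up): focus=R path=root depth=0 children=['Z', 'U', 'L'] (at root)
Step 4 (down 3): INVALID

Answer: 4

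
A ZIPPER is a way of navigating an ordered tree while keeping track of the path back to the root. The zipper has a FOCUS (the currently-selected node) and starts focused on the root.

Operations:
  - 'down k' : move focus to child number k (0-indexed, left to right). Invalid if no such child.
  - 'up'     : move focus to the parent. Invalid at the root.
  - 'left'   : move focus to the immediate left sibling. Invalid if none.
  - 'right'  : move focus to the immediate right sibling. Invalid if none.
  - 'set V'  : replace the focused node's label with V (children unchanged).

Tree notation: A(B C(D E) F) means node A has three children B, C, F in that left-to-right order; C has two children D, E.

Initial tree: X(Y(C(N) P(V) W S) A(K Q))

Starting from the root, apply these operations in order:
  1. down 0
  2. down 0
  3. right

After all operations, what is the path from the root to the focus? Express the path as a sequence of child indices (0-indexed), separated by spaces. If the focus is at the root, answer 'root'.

Answer: 0 1

Derivation:
Step 1 (down 0): focus=Y path=0 depth=1 children=['C', 'P', 'W', 'S'] left=[] right=['A'] parent=X
Step 2 (down 0): focus=C path=0/0 depth=2 children=['N'] left=[] right=['P', 'W', 'S'] parent=Y
Step 3 (right): focus=P path=0/1 depth=2 children=['V'] left=['C'] right=['W', 'S'] parent=Y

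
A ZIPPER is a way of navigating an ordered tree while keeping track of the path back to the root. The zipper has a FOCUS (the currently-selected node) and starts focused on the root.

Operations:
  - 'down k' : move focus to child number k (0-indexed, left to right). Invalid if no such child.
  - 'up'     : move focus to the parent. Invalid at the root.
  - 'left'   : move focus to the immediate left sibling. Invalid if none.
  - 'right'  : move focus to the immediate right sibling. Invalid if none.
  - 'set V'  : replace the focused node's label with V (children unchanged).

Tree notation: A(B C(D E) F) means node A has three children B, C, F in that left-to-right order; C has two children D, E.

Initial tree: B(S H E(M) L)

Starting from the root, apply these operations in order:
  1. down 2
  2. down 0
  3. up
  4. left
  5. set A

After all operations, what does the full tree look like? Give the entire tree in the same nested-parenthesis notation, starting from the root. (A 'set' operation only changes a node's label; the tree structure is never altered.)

Answer: B(S A E(M) L)

Derivation:
Step 1 (down 2): focus=E path=2 depth=1 children=['M'] left=['S', 'H'] right=['L'] parent=B
Step 2 (down 0): focus=M path=2/0 depth=2 children=[] left=[] right=[] parent=E
Step 3 (up): focus=E path=2 depth=1 children=['M'] left=['S', 'H'] right=['L'] parent=B
Step 4 (left): focus=H path=1 depth=1 children=[] left=['S'] right=['E', 'L'] parent=B
Step 5 (set A): focus=A path=1 depth=1 children=[] left=['S'] right=['E', 'L'] parent=B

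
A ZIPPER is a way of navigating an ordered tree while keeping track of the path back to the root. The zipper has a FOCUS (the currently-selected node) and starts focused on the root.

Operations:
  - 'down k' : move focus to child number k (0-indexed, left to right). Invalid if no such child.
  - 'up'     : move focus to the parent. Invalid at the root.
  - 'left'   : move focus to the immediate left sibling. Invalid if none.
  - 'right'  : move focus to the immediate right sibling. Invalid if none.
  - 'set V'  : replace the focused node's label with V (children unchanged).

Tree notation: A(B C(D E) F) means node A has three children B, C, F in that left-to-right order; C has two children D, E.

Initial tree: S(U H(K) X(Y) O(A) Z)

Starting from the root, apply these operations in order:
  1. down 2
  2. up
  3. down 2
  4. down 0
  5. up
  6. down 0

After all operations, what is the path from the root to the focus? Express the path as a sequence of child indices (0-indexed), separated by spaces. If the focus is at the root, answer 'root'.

Step 1 (down 2): focus=X path=2 depth=1 children=['Y'] left=['U', 'H'] right=['O', 'Z'] parent=S
Step 2 (up): focus=S path=root depth=0 children=['U', 'H', 'X', 'O', 'Z'] (at root)
Step 3 (down 2): focus=X path=2 depth=1 children=['Y'] left=['U', 'H'] right=['O', 'Z'] parent=S
Step 4 (down 0): focus=Y path=2/0 depth=2 children=[] left=[] right=[] parent=X
Step 5 (up): focus=X path=2 depth=1 children=['Y'] left=['U', 'H'] right=['O', 'Z'] parent=S
Step 6 (down 0): focus=Y path=2/0 depth=2 children=[] left=[] right=[] parent=X

Answer: 2 0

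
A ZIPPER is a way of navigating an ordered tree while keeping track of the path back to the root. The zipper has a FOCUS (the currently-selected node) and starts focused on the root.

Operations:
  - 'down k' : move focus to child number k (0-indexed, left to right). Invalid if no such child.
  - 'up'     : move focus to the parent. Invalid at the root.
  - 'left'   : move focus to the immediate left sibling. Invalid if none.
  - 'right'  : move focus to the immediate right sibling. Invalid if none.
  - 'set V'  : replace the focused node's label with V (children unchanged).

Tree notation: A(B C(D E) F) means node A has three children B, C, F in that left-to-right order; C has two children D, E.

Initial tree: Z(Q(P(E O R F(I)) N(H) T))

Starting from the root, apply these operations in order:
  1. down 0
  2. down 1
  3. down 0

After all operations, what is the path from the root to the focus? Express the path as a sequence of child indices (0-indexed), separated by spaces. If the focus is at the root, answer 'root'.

Step 1 (down 0): focus=Q path=0 depth=1 children=['P', 'N', 'T'] left=[] right=[] parent=Z
Step 2 (down 1): focus=N path=0/1 depth=2 children=['H'] left=['P'] right=['T'] parent=Q
Step 3 (down 0): focus=H path=0/1/0 depth=3 children=[] left=[] right=[] parent=N

Answer: 0 1 0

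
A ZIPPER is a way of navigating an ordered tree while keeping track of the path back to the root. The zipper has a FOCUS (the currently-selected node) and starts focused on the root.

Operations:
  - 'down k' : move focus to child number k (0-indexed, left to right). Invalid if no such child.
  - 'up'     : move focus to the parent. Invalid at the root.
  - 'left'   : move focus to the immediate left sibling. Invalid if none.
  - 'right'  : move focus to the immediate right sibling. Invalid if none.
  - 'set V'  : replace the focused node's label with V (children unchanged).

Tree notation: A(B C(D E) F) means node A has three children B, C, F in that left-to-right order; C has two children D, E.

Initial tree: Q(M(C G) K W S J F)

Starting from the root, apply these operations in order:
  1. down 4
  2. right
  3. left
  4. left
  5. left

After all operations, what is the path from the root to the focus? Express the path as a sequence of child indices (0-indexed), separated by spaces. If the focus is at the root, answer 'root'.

Step 1 (down 4): focus=J path=4 depth=1 children=[] left=['M', 'K', 'W', 'S'] right=['F'] parent=Q
Step 2 (right): focus=F path=5 depth=1 children=[] left=['M', 'K', 'W', 'S', 'J'] right=[] parent=Q
Step 3 (left): focus=J path=4 depth=1 children=[] left=['M', 'K', 'W', 'S'] right=['F'] parent=Q
Step 4 (left): focus=S path=3 depth=1 children=[] left=['M', 'K', 'W'] right=['J', 'F'] parent=Q
Step 5 (left): focus=W path=2 depth=1 children=[] left=['M', 'K'] right=['S', 'J', 'F'] parent=Q

Answer: 2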